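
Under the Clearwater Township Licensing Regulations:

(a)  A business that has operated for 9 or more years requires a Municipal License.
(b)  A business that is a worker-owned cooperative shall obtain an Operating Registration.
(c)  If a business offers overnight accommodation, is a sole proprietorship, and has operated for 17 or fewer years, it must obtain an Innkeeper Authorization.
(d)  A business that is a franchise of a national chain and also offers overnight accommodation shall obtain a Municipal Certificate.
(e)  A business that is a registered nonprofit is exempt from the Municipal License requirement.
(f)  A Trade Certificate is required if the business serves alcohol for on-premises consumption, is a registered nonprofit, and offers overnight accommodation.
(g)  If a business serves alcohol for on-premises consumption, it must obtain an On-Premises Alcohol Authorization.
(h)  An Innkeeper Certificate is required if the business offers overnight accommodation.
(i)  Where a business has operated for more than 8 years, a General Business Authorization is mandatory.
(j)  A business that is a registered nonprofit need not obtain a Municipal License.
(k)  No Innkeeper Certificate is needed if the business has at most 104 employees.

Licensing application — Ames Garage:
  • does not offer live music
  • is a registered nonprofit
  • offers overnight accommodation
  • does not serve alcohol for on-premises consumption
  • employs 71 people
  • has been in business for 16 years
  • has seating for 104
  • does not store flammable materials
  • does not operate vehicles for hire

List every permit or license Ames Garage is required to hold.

General Business Authorization

(a) years in business 16 ≥ 9 → Municipal License required.
(b) is a registered nonprofit (not: is a worker-owned cooperative) → Operating Registration not required.
(c) offers overnight accommodation; is a registered nonprofit (not: is a sole proprietorship); years in business 16 ≤ 17 → Innkeeper Authorization not required.
(d) is a registered nonprofit (not: is a franchise of a national chain); offers overnight accommodation → Municipal Certificate not required.
(e) is a registered nonprofit → exempt from Municipal License.
(f) does not serve alcohol for on-premises consumption; is a registered nonprofit; offers overnight accommodation → Trade Certificate not required.
(g) does not serve alcohol for on-premises consumption → On-Premises Alcohol Authorization not required.
(h) offers overnight accommodation → Innkeeper Certificate required.
(i) years in business 16 > 8 → General Business Authorization required.
(j) is a registered nonprofit → exempt from Municipal License.
(k) employees 71 ≤ 104 → exempt from Innkeeper Certificate.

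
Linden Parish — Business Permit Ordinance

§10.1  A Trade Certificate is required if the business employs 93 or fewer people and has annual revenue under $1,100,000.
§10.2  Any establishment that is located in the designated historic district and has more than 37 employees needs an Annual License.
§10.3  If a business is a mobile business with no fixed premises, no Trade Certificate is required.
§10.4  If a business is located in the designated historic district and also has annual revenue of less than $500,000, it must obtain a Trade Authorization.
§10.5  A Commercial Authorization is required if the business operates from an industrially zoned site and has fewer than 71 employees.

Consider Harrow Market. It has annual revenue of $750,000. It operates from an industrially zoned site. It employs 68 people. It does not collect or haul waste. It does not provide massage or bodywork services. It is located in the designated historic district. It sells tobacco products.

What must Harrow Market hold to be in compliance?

§10.1 employees 68 ≤ 93; revenue $750,000 < $1,100,000 → Trade Certificate required.
§10.2 is located in the designated historic district; employees 68 > 37 → Annual License required.
§10.3 operates from an industrially zoned site (not: is a mobile business with no fixed premises) → Trade Certificate exemption does not apply.
§10.4 is located in the designated historic district; revenue $750,000 ≥ $500,000 → Trade Authorization not required.
§10.5 operates from an industrially zoned site; employees 68 < 71 → Commercial Authorization required.

Annual License, Commercial Authorization, Trade Certificate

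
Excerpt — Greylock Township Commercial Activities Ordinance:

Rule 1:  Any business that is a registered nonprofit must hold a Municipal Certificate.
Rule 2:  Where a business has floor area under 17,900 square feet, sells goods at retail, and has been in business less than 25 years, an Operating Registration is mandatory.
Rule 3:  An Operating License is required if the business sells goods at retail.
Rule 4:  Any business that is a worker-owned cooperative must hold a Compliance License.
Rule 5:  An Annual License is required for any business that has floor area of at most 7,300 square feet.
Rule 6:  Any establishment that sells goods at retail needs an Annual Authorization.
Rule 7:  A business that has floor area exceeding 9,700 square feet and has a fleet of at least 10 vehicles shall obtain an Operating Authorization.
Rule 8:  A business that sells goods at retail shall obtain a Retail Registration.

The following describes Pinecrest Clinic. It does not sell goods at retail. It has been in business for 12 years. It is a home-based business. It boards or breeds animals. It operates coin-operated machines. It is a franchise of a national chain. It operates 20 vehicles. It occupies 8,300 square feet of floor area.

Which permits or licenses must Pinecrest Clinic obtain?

None

Rule 1: is a franchise of a national chain (not: is a registered nonprofit) → Municipal Certificate not required.
Rule 2: floor area 8,300 square feet < 17,900 square feet; does not sell goods at retail; years in business 12 < 25 → Operating Registration not required.
Rule 3: does not sell goods at retail → Operating License not required.
Rule 4: is a franchise of a national chain (not: is a worker-owned cooperative) → Compliance License not required.
Rule 5: floor area 8,300 square feet > 7,300 square feet → Annual License not required.
Rule 6: does not sell goods at retail → Annual Authorization not required.
Rule 7: floor area 8,300 square feet ≤ 9,700 square feet; vehicles 20 ≥ 10 → Operating Authorization not required.
Rule 8: does not sell goods at retail → Retail Registration not required.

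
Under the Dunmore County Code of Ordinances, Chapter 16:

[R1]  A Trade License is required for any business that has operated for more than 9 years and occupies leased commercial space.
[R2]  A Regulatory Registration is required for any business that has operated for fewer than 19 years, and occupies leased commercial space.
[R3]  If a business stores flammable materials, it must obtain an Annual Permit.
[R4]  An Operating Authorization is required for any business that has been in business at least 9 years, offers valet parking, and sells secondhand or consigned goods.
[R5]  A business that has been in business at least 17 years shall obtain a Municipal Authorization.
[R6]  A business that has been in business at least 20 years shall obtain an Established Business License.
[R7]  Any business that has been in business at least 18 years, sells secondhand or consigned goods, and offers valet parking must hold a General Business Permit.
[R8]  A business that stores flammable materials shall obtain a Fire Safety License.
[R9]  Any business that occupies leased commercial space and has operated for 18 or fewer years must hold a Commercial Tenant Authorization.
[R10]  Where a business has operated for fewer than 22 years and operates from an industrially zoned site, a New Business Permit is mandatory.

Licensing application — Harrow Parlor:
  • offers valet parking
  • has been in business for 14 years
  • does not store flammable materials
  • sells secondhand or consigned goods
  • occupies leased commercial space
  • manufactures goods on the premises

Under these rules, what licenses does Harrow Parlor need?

[R1] years in business 14 > 9; occupies leased commercial space → Trade License required.
[R2] years in business 14 < 19; occupies leased commercial space → Regulatory Registration required.
[R3] does not store flammable materials → Annual Permit not required.
[R4] years in business 14 ≥ 9; offers valet parking; sells secondhand or consigned goods → Operating Authorization required.
[R5] years in business 14 < 17 → Municipal Authorization not required.
[R6] years in business 14 < 20 → Established Business License not required.
[R7] years in business 14 < 18; sells secondhand or consigned goods; offers valet parking → General Business Permit not required.
[R8] does not store flammable materials → Fire Safety License not required.
[R9] occupies leased commercial space; years in business 14 ≤ 18 → Commercial Tenant Authorization required.
[R10] years in business 14 < 22; occupies leased commercial space (not: operates from an industrially zoned site) → New Business Permit not required.

Commercial Tenant Authorization, Operating Authorization, Regulatory Registration, Trade License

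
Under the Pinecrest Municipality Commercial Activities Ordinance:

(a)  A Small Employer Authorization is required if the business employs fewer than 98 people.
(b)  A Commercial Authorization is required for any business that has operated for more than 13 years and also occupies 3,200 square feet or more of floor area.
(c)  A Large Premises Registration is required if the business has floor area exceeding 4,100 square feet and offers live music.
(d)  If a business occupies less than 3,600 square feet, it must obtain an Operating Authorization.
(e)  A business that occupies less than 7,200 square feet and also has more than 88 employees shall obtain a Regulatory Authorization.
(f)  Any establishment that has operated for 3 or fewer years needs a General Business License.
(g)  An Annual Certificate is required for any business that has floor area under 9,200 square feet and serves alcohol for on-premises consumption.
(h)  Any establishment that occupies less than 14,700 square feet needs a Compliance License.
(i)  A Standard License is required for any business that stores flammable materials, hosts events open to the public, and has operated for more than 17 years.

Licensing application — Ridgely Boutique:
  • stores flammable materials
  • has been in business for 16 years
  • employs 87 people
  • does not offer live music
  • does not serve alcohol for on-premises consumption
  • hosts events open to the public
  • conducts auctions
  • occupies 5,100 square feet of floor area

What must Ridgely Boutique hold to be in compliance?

(a) employees 87 < 98 → Small Employer Authorization required.
(b) years in business 16 > 13; floor area 5,100 square feet ≥ 3,200 square feet → Commercial Authorization required.
(c) floor area 5,100 square feet > 4,100 square feet; does not offer live music → Large Premises Registration not required.
(d) floor area 5,100 square feet ≥ 3,600 square feet → Operating Authorization not required.
(e) floor area 5,100 square feet < 7,200 square feet; employees 87 ≤ 88 → Regulatory Authorization not required.
(f) years in business 16 > 3 → General Business License not required.
(g) floor area 5,100 square feet < 9,200 square feet; does not serve alcohol for on-premises consumption → Annual Certificate not required.
(h) floor area 5,100 square feet < 14,700 square feet → Compliance License required.
(i) stores flammable materials; hosts events open to the public; years in business 16 ≤ 17 → Standard License not required.

Commercial Authorization, Compliance License, Small Employer Authorization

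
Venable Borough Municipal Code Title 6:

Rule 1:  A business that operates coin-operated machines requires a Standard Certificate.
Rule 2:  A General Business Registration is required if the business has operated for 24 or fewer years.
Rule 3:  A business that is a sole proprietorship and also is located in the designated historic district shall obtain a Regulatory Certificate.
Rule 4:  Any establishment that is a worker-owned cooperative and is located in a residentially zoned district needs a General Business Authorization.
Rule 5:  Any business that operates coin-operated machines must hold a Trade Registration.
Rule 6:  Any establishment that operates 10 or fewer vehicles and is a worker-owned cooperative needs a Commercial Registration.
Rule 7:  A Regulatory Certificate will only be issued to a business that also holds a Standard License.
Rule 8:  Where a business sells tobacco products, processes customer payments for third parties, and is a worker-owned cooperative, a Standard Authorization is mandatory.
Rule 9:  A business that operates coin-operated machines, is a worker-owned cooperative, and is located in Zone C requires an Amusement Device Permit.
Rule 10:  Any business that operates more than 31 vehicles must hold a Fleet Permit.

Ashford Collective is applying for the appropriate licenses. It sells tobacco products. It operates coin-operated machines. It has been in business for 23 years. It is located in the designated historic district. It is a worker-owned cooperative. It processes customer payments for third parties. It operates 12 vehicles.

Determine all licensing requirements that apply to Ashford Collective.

General Business Registration, Standard Authorization, Standard Certificate, Trade Registration

Rule 1: operates coin-operated machines → Standard Certificate required.
Rule 2: years in business 23 ≤ 24 → General Business Registration required.
Rule 3: is a worker-owned cooperative (not: is a sole proprietorship); is located in the designated historic district → Regulatory Certificate not required.
Rule 4: is a worker-owned cooperative; is located in the designated historic district (not: is located in a residentially zoned district) → General Business Authorization not required.
Rule 5: operates coin-operated machines → Trade Registration required.
Rule 6: vehicles 12 > 10; is a worker-owned cooperative → Commercial Registration not required.
Rule 7: Regulatory Certificate is not required → no effect.
Rule 8: sells tobacco products; processes customer payments for third parties; is a worker-owned cooperative → Standard Authorization required.
Rule 9: operates coin-operated machines; is a worker-owned cooperative; is located in the designated historic district (not: is located in Zone C) → Amusement Device Permit not required.
Rule 10: vehicles 12 ≤ 31 → Fleet Permit not required.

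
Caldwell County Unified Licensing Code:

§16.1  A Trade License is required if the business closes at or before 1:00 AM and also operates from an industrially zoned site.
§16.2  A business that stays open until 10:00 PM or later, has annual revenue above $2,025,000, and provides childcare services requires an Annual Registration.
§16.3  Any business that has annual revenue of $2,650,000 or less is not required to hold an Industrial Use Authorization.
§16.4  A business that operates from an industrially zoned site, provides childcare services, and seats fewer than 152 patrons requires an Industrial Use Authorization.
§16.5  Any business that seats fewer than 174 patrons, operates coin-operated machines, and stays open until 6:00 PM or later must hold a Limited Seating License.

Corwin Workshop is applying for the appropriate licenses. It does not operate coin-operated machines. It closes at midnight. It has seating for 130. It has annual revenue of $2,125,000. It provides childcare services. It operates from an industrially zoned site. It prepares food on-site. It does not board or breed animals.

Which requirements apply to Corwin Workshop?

§16.1 closes midnight, at/before 1:00 AM; operates from an industrially zoned site → Trade License required.
§16.2 closes midnight, after 10:00 PM; revenue $2,125,000 > $2,025,000; provides childcare services → Annual Registration required.
§16.3 revenue $2,125,000 ≤ $2,650,000 → exempt from Industrial Use Authorization.
§16.4 operates from an industrially zoned site; provides childcare services; seating 130 < 152 → Industrial Use Authorization required.
§16.5 seating 130 < 174; does not operate coin-operated machines; closes midnight, after 6:00 PM → Limited Seating License not required.

Annual Registration, Trade License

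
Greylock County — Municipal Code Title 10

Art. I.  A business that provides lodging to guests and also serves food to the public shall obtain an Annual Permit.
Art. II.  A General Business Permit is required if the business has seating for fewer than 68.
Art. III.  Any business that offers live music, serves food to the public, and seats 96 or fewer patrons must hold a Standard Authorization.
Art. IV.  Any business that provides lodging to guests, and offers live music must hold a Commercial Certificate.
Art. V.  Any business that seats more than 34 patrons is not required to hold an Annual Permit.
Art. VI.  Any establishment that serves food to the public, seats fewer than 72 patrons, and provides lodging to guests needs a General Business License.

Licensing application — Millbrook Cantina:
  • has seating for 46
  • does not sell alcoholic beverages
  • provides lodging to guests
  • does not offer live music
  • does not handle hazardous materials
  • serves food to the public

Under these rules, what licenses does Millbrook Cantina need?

Art. I. provides lodging to guests; serves food to the public → Annual Permit required.
Art. II. seating 46 < 68 → General Business Permit required.
Art. III. does not offer live music; serves food to the public; seating 46 ≤ 96 → Standard Authorization not required.
Art. IV. provides lodging to guests; does not offer live music → Commercial Certificate not required.
Art. V. seating 46 > 34 → exempt from Annual Permit.
Art. VI. serves food to the public; seating 46 < 72; provides lodging to guests → General Business License required.

General Business License, General Business Permit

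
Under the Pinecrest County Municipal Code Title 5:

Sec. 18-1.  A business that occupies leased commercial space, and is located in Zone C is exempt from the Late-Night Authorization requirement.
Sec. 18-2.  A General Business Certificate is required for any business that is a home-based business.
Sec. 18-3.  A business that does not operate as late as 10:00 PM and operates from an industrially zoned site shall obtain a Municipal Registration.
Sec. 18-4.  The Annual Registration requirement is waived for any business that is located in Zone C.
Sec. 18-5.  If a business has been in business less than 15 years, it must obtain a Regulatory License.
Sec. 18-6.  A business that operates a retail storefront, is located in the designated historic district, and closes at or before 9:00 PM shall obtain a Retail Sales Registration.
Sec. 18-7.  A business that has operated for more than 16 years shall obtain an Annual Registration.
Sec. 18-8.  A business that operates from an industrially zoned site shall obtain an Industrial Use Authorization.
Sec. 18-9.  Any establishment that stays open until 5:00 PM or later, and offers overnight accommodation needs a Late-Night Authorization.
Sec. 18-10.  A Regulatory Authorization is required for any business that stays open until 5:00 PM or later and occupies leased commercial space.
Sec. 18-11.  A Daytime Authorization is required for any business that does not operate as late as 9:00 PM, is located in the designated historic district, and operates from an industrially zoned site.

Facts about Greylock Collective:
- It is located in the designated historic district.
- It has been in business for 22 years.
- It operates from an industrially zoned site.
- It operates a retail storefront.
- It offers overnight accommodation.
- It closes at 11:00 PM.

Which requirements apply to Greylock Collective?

Annual Registration, Industrial Use Authorization, Late-Night Authorization

Sec. 18-1. operates from an industrially zoned site (not: occupies leased commercial space); is located in the designated historic district (not: is located in Zone C) → Late-Night Authorization exemption does not apply.
Sec. 18-2. operates from an industrially zoned site (not: is a home-based business) → General Business Certificate not required.
Sec. 18-3. closes 11:00 PM, after 10:00 PM; operates from an industrially zoned site → Municipal Registration not required.
Sec. 18-4. is located in the designated historic district (not: is located in Zone C) → Annual Registration exemption does not apply.
Sec. 18-5. years in business 22 ≥ 15 → Regulatory License not required.
Sec. 18-6. operates a retail storefront; is located in the designated historic district; closes 11:00 PM, after 9:00 PM → Retail Sales Registration not required.
Sec. 18-7. years in business 22 > 16 → Annual Registration required.
Sec. 18-8. operates from an industrially zoned site → Industrial Use Authorization required.
Sec. 18-9. closes 11:00 PM, after 5:00 PM; offers overnight accommodation → Late-Night Authorization required.
Sec. 18-10. closes 11:00 PM, after 5:00 PM; operates from an industrially zoned site (not: occupies leased commercial space) → Regulatory Authorization not required.
Sec. 18-11. closes 11:00 PM, after 9:00 PM; is located in the designated historic district; operates from an industrially zoned site → Daytime Authorization not required.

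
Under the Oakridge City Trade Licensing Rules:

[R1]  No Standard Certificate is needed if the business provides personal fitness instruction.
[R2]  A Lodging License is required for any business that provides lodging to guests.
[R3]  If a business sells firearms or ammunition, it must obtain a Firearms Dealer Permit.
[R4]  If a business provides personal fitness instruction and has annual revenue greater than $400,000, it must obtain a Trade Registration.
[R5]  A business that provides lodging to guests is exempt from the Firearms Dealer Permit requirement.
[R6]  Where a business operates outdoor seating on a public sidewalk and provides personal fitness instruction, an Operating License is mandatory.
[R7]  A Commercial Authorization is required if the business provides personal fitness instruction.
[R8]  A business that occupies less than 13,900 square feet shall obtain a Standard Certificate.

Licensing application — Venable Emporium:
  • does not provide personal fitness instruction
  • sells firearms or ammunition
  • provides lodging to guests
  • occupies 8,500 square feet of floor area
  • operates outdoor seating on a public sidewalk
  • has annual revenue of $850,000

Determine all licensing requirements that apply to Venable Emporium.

[R1] does not provide personal fitness instruction → Standard Certificate exemption does not apply.
[R2] provides lodging to guests → Lodging License required.
[R3] sells firearms or ammunition → Firearms Dealer Permit required.
[R4] does not provide personal fitness instruction; revenue $850,000 > $400,000 → Trade Registration not required.
[R5] provides lodging to guests → exempt from Firearms Dealer Permit.
[R6] operates outdoor seating on a public sidewalk; does not provide personal fitness instruction → Operating License not required.
[R7] does not provide personal fitness instruction → Commercial Authorization not required.
[R8] floor area 8,500 square feet < 13,900 square feet → Standard Certificate required.

Lodging License, Standard Certificate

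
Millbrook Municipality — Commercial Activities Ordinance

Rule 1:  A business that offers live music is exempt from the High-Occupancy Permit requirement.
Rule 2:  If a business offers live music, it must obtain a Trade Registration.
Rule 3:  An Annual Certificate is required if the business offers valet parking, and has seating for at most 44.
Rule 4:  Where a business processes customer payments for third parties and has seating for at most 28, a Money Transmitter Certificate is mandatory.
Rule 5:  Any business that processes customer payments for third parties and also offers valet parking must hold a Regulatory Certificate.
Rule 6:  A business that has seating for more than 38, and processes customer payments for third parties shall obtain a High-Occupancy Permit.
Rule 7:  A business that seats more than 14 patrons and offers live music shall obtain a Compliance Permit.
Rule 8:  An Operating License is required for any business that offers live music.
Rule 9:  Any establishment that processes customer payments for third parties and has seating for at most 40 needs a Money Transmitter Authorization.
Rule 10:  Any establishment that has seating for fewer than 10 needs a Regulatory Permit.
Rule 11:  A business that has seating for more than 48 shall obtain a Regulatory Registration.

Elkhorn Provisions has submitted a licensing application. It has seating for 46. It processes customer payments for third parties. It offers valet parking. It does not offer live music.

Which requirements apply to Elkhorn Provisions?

High-Occupancy Permit, Regulatory Certificate

Rule 1: does not offer live music → High-Occupancy Permit exemption does not apply.
Rule 2: does not offer live music → Trade Registration not required.
Rule 3: offers valet parking; seating 46 > 44 → Annual Certificate not required.
Rule 4: processes customer payments for third parties; seating 46 > 28 → Money Transmitter Certificate not required.
Rule 5: processes customer payments for third parties; offers valet parking → Regulatory Certificate required.
Rule 6: seating 46 > 38; processes customer payments for third parties → High-Occupancy Permit required.
Rule 7: seating 46 > 14; does not offer live music → Compliance Permit not required.
Rule 8: does not offer live music → Operating License not required.
Rule 9: processes customer payments for third parties; seating 46 > 40 → Money Transmitter Authorization not required.
Rule 10: seating 46 ≥ 10 → Regulatory Permit not required.
Rule 11: seating 46 ≤ 48 → Regulatory Registration not required.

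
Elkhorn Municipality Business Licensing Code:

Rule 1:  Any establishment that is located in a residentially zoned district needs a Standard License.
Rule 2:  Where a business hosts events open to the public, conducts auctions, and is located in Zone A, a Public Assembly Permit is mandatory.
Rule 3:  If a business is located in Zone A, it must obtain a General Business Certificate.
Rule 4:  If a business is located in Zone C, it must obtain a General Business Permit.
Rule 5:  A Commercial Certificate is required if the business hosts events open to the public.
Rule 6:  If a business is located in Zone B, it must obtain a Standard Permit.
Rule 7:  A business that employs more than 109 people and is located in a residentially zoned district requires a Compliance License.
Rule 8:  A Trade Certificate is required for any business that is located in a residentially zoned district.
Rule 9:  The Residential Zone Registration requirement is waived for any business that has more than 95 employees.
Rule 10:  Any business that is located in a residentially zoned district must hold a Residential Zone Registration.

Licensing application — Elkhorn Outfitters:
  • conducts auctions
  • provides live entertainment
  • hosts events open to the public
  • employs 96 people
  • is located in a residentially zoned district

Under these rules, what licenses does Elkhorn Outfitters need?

Rule 1: is located in a residentially zoned district → Standard License required.
Rule 2: hosts events open to the public; conducts auctions; is located in a residentially zoned district (not: is located in Zone A) → Public Assembly Permit not required.
Rule 3: is located in a residentially zoned district (not: is located in Zone A) → General Business Certificate not required.
Rule 4: is located in a residentially zoned district (not: is located in Zone C) → General Business Permit not required.
Rule 5: hosts events open to the public → Commercial Certificate required.
Rule 6: is located in a residentially zoned district (not: is located in Zone B) → Standard Permit not required.
Rule 7: employees 96 ≤ 109; is located in a residentially zoned district → Compliance License not required.
Rule 8: is located in a residentially zoned district → Trade Certificate required.
Rule 9: employees 96 > 95 → exempt from Residential Zone Registration.
Rule 10: is located in a residentially zoned district → Residential Zone Registration required.

Commercial Certificate, Standard License, Trade Certificate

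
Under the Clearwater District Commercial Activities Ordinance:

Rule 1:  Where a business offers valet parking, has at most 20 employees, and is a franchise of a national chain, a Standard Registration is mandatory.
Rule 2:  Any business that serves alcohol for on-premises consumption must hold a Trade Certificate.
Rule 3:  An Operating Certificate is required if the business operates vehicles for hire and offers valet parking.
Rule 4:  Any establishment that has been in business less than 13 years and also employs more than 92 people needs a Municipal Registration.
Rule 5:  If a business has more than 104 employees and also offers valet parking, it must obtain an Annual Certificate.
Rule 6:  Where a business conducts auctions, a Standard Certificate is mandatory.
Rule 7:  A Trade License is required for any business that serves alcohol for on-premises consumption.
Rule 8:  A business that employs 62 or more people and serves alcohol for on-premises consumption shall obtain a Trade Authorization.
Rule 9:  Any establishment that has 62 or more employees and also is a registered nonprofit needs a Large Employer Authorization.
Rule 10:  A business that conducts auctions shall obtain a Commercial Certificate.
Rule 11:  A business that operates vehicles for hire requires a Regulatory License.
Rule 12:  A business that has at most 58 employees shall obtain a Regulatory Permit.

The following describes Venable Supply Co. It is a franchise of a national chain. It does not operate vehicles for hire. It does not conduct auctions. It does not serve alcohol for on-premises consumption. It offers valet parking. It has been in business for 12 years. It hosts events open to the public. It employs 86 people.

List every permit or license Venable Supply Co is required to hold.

Rule 1: offers valet parking; employees 86 > 20; is a franchise of a national chain → Standard Registration not required.
Rule 2: does not serve alcohol for on-premises consumption → Trade Certificate not required.
Rule 3: does not operate vehicles for hire; offers valet parking → Operating Certificate not required.
Rule 4: years in business 12 < 13; employees 86 ≤ 92 → Municipal Registration not required.
Rule 5: employees 86 ≤ 104; offers valet parking → Annual Certificate not required.
Rule 6: does not conduct auctions → Standard Certificate not required.
Rule 7: does not serve alcohol for on-premises consumption → Trade License not required.
Rule 8: employees 86 ≥ 62; does not serve alcohol for on-premises consumption → Trade Authorization not required.
Rule 9: employees 86 ≥ 62; is a franchise of a national chain (not: is a registered nonprofit) → Large Employer Authorization not required.
Rule 10: does not conduct auctions → Commercial Certificate not required.
Rule 11: does not operate vehicles for hire → Regulatory License not required.
Rule 12: employees 86 > 58 → Regulatory Permit not required.

None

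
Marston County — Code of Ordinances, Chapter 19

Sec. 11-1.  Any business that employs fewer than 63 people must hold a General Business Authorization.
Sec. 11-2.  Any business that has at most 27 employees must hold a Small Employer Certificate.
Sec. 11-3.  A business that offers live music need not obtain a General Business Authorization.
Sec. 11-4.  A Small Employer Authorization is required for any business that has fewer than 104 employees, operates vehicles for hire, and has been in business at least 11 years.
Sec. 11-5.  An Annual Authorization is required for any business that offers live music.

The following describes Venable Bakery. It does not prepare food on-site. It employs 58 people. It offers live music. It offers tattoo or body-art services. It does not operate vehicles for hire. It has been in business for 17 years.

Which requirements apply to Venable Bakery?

Annual Authorization

Sec. 11-1. employees 58 < 63 → General Business Authorization required.
Sec. 11-2. employees 58 > 27 → Small Employer Certificate not required.
Sec. 11-3. offers live music → exempt from General Business Authorization.
Sec. 11-4. employees 58 < 104; does not operate vehicles for hire; years in business 17 ≥ 11 → Small Employer Authorization not required.
Sec. 11-5. offers live music → Annual Authorization required.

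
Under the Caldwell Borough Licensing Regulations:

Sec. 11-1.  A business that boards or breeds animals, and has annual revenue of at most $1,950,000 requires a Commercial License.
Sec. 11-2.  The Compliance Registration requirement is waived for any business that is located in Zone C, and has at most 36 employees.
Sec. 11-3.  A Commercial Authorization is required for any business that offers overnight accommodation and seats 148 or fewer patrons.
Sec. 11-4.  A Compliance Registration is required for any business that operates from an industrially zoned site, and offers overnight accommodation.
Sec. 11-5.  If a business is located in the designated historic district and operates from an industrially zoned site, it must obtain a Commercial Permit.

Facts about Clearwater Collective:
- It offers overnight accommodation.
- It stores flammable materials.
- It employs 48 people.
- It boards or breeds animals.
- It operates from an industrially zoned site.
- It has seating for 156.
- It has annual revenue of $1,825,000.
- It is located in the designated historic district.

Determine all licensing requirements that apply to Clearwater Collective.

Commercial License, Commercial Permit, Compliance Registration

Sec. 11-1. boards or breeds animals; revenue $1,825,000 ≤ $1,950,000 → Commercial License required.
Sec. 11-2. is located in the designated historic district (not: is located in Zone C); employees 48 > 36 → Compliance Registration exemption does not apply.
Sec. 11-3. offers overnight accommodation; seating 156 > 148 → Commercial Authorization not required.
Sec. 11-4. operates from an industrially zoned site; offers overnight accommodation → Compliance Registration required.
Sec. 11-5. is located in the designated historic district; operates from an industrially zoned site → Commercial Permit required.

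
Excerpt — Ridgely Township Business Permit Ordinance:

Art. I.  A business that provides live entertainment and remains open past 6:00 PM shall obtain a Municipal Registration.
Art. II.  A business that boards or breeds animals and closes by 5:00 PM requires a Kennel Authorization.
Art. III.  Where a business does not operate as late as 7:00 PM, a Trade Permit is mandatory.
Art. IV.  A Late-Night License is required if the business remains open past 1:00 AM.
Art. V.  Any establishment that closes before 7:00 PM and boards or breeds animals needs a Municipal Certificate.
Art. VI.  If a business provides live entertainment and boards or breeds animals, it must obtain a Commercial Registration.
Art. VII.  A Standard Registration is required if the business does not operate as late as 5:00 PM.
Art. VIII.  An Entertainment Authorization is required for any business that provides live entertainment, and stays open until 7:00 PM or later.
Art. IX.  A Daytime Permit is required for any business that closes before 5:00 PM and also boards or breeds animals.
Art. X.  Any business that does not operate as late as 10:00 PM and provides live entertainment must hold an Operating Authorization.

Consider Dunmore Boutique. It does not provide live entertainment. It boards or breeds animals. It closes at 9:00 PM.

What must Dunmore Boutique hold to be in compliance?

None

Art. I. does not provide live entertainment; closes 9:00 PM, after 6:00 PM → Municipal Registration not required.
Art. II. boards or breeds animals; closes 9:00 PM, after 5:00 PM → Kennel Authorization not required.
Art. III. closes 9:00 PM, after 7:00 PM → Trade Permit not required.
Art. IV. closes 9:00 PM, at/before 1:00 AM → Late-Night License not required.
Art. V. closes 9:00 PM, after 7:00 PM; boards or breeds animals → Municipal Certificate not required.
Art. VI. does not provide live entertainment; boards or breeds animals → Commercial Registration not required.
Art. VII. closes 9:00 PM, after 5:00 PM → Standard Registration not required.
Art. VIII. does not provide live entertainment; closes 9:00 PM, after 7:00 PM → Entertainment Authorization not required.
Art. IX. closes 9:00 PM, after 5:00 PM; boards or breeds animals → Daytime Permit not required.
Art. X. closes 9:00 PM, at/before 10:00 PM; does not provide live entertainment → Operating Authorization not required.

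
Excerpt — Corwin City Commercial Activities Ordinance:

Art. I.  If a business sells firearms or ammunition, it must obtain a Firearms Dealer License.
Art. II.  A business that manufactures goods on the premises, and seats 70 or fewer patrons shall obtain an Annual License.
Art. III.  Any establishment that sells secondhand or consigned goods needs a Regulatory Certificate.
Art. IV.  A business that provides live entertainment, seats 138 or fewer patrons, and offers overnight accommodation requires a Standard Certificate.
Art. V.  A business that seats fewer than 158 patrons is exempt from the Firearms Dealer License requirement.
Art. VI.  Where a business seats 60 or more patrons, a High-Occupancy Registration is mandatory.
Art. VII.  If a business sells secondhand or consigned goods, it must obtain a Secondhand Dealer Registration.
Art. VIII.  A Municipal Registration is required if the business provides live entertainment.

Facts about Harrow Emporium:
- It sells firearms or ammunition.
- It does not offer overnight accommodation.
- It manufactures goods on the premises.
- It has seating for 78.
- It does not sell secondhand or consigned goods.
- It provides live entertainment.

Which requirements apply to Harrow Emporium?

High-Occupancy Registration, Municipal Registration

Art. I. sells firearms or ammunition → Firearms Dealer License required.
Art. II. manufactures goods on the premises; seating 78 > 70 → Annual License not required.
Art. III. does not sell secondhand or consigned goods → Regulatory Certificate not required.
Art. IV. provides live entertainment; seating 78 ≤ 138; does not offer overnight accommodation → Standard Certificate not required.
Art. V. seating 78 < 158 → exempt from Firearms Dealer License.
Art. VI. seating 78 ≥ 60 → High-Occupancy Registration required.
Art. VII. does not sell secondhand or consigned goods → Secondhand Dealer Registration not required.
Art. VIII. provides live entertainment → Municipal Registration required.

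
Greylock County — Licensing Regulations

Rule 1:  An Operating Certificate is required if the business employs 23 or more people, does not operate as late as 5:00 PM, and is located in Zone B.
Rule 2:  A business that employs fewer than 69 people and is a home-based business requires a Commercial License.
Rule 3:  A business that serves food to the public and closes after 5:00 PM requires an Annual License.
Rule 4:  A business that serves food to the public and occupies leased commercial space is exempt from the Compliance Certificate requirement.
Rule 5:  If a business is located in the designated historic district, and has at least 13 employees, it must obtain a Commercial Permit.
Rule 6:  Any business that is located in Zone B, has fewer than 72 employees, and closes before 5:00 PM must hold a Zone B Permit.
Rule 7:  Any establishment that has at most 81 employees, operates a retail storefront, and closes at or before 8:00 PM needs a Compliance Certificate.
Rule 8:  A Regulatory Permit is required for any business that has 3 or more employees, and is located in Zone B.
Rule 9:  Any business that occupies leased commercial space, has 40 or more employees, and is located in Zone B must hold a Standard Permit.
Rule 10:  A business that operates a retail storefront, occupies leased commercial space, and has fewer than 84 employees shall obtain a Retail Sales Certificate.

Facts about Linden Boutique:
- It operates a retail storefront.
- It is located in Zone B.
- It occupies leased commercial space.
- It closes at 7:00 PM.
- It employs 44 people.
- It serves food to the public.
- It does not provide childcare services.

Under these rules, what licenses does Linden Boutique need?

Rule 1: employees 44 ≥ 23; closes 7:00 PM, after 5:00 PM; is located in Zone B → Operating Certificate not required.
Rule 2: employees 44 < 69; occupies leased commercial space (not: is a home-based business) → Commercial License not required.
Rule 3: serves food to the public; closes 7:00 PM, after 5:00 PM → Annual License required.
Rule 4: serves food to the public; occupies leased commercial space → exempt from Compliance Certificate.
Rule 5: is located in Zone B (not: is located in the designated historic district); employees 44 ≥ 13 → Commercial Permit not required.
Rule 6: is located in Zone B; employees 44 < 72; closes 7:00 PM, after 5:00 PM → Zone B Permit not required.
Rule 7: employees 44 ≤ 81; operates a retail storefront; closes 7:00 PM, at/before 8:00 PM → Compliance Certificate required.
Rule 8: employees 44 ≥ 3; is located in Zone B → Regulatory Permit required.
Rule 9: occupies leased commercial space; employees 44 ≥ 40; is located in Zone B → Standard Permit required.
Rule 10: operates a retail storefront; occupies leased commercial space; employees 44 < 84 → Retail Sales Certificate required.

Annual License, Regulatory Permit, Retail Sales Certificate, Standard Permit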